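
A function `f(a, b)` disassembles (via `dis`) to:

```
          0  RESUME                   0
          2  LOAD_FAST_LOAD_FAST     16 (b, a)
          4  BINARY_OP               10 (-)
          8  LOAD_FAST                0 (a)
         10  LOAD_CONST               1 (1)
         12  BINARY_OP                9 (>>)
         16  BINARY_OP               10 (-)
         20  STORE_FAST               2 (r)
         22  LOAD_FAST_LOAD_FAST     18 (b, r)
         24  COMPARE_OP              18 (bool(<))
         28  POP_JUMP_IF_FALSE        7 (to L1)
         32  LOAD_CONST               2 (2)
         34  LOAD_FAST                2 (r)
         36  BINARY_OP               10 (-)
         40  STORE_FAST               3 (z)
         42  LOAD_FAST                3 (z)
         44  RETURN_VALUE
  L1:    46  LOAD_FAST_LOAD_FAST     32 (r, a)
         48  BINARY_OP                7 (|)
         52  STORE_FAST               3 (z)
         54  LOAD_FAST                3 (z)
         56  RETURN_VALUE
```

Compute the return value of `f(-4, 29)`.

LOAD_FAST_LOAD_FAST b,a → push 29,-4. Stack: [29, -4]
BINARY_OP - → 29 - -4 = 33. Stack: [33]
LOAD_FAST a → push -4. Stack: [33, -4]
LOAD_CONST → push 1. Stack: [33, -4, 1]
BINARY_OP >> → -4 >> 1 = -2. Stack: [33, -2]
BINARY_OP - → 33 - -2 = 35. Stack: [35]
STORE_FAST r → r=35. Stack: []
LOAD_FAST_LOAD_FAST b,r → push 29,35. Stack: [29, 35]
COMPARE_OP bool(<) → 29 vs 35 = True. Stack: [True]
POP_JUMP_IF_FALSE → pop True; no jump. Stack: []
LOAD_CONST → push 2. Stack: [2]
LOAD_FAST r → push 35. Stack: [2, 35]
BINARY_OP - → 2 - 35 = -33. Stack: [-33]
STORE_FAST z → z=-33. Stack: []
LOAD_FAST z → push -33. Stack: [-33]
RETURN_VALUE → return -33.

-33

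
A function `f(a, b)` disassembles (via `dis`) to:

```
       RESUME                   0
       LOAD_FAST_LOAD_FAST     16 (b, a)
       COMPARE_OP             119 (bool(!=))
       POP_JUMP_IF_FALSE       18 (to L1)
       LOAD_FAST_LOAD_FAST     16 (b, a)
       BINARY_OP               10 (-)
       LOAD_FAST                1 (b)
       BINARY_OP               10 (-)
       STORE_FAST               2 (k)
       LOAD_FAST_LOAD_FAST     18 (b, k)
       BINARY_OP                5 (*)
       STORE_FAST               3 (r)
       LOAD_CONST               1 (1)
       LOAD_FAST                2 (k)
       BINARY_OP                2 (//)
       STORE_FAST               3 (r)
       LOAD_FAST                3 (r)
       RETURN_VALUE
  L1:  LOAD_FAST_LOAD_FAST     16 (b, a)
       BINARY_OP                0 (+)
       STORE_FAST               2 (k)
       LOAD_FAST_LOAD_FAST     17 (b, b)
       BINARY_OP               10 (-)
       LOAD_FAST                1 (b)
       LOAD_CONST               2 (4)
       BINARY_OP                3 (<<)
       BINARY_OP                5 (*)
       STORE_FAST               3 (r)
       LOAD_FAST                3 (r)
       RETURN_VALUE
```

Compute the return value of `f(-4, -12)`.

LOAD_FAST_LOAD_FAST b,a → push -12,-4. Stack: [-12, -4]
COMPARE_OP bool(!=) → -12 vs -4 = True. Stack: [True]
POP_JUMP_IF_FALSE → pop True; no jump. Stack: []
LOAD_FAST_LOAD_FAST b,a → push -12,-4. Stack: [-12, -4]
BINARY_OP - → -12 - -4 = -8. Stack: [-8]
LOAD_FAST b → push -12. Stack: [-8, -12]
BINARY_OP - → -8 - -12 = 4. Stack: [4]
STORE_FAST k → k=4. Stack: []
LOAD_FAST_LOAD_FAST b,k → push -12,4. Stack: [-12, 4]
BINARY_OP * → -12 * 4 = -48. Stack: [-48]
STORE_FAST r → r=-48. Stack: []
LOAD_CONST → push 1. Stack: [1]
LOAD_FAST k → push 4. Stack: [1, 4]
BINARY_OP // → 1 // 4 = 0. Stack: [0]
STORE_FAST r → r=0. Stack: []
LOAD_FAST r → push 0. Stack: [0]
RETURN_VALUE → return 0.

0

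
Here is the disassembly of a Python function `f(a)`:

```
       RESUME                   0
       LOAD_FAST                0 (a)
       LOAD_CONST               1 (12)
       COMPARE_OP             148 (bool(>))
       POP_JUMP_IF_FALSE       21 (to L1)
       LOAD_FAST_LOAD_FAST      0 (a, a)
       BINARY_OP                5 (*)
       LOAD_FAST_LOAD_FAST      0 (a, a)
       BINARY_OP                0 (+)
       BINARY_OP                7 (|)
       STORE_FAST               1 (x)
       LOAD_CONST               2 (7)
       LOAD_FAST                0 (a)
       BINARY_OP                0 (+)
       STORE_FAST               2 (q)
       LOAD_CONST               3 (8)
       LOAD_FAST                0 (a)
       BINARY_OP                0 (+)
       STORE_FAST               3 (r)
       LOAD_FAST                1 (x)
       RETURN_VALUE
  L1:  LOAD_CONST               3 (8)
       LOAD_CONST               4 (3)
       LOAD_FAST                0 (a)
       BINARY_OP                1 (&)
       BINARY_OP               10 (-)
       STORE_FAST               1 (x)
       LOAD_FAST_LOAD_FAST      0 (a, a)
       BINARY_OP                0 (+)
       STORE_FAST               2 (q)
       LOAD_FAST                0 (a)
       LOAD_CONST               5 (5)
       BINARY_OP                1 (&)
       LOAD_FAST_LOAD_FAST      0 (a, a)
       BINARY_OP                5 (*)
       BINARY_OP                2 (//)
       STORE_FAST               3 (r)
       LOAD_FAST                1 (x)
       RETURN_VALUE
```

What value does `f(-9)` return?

LOAD_FAST a → push -9. Stack: [-9]
LOAD_CONST → push 12. Stack: [-9, 12]
COMPARE_OP bool(>) → -9 vs 12 = False. Stack: [False]
POP_JUMP_IF_FALSE → pop False; jump. Stack: []
LOAD_CONST → push 8. Stack: [8]
LOAD_CONST → push 3. Stack: [8, 3]
LOAD_FAST a → push -9. Stack: [8, 3, -9]
BINARY_OP & → 3 & -9 = 3. Stack: [8, 3]
BINARY_OP - → 8 - 3 = 5. Stack: [5]
STORE_FAST x → x=5. Stack: []
LOAD_FAST_LOAD_FAST a,a → push -9,-9. Stack: [-9, -9]
BINARY_OP + → -9 + -9 = -18. Stack: [-18]
STORE_FAST q → q=-18. Stack: []
LOAD_FAST a → push -9. Stack: [-9]
LOAD_CONST → push 5. Stack: [-9, 5]
BINARY_OP & → -9 & 5 = 5. Stack: [5]
LOAD_FAST_LOAD_FAST a,a → push -9,-9. Stack: [5, -9, -9]
BINARY_OP * → -9 * -9 = 81. Stack: [5, 81]
BINARY_OP // → 5 // 81 = 0. Stack: [0]
STORE_FAST r → r=0. Stack: []
LOAD_FAST x → push 5. Stack: [5]
RETURN_VALUE → return 5.

5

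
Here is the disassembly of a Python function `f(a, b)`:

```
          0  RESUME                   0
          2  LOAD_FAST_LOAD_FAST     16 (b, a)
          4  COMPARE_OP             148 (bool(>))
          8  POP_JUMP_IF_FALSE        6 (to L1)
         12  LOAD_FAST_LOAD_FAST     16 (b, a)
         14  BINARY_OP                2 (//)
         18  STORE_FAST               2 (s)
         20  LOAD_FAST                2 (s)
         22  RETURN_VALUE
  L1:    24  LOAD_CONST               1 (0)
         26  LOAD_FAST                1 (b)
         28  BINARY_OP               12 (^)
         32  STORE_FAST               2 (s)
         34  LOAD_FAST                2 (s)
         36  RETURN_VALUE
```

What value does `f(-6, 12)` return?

-2

LOAD_FAST_LOAD_FAST b,a → push 12,-6. Stack: [12, -6]
COMPARE_OP bool(>) → 12 vs -6 = True. Stack: [True]
POP_JUMP_IF_FALSE → pop True; no jump. Stack: []
LOAD_FAST_LOAD_FAST b,a → push 12,-6. Stack: [12, -6]
BINARY_OP // → 12 // -6 = -2. Stack: [-2]
STORE_FAST s → s=-2. Stack: []
LOAD_FAST s → push -2. Stack: [-2]
RETURN_VALUE → return -2.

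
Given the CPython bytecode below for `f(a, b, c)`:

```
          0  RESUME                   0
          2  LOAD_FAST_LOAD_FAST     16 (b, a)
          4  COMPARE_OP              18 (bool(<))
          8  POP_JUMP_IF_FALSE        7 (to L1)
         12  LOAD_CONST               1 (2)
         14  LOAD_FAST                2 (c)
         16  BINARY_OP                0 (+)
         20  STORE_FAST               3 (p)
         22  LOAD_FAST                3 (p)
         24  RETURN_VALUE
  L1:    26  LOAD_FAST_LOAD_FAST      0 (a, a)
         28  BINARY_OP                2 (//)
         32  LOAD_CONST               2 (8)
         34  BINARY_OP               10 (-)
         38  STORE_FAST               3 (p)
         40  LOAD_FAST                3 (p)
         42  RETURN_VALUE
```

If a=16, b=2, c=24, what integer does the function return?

LOAD_FAST_LOAD_FAST b,a → push 2,16. Stack: [2, 16]
COMPARE_OP bool(<) → 2 vs 16 = True. Stack: [True]
POP_JUMP_IF_FALSE → pop True; no jump. Stack: []
LOAD_CONST → push 2. Stack: [2]
LOAD_FAST c → push 24. Stack: [2, 24]
BINARY_OP + → 2 + 24 = 26. Stack: [26]
STORE_FAST p → p=26. Stack: []
LOAD_FAST p → push 26. Stack: [26]
RETURN_VALUE → return 26.

26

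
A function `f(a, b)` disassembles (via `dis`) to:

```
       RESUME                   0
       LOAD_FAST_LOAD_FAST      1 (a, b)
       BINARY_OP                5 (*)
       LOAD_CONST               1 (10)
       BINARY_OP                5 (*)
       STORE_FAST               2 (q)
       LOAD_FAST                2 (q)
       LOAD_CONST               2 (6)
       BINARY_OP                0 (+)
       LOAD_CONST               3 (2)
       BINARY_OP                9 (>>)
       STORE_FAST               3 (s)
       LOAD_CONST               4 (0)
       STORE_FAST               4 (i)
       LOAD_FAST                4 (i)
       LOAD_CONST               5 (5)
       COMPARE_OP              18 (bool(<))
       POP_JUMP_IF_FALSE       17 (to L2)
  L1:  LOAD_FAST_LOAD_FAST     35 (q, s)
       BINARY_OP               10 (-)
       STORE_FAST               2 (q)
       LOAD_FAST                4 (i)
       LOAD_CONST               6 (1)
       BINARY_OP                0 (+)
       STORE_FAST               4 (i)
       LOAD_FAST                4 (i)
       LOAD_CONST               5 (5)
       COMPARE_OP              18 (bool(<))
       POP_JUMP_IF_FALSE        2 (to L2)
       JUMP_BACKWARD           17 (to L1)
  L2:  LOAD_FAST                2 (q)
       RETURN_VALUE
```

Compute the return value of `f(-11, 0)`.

LOAD_FAST_LOAD_FAST a,b → push -11,0
BINARY_OP * → -11 * 0 = 0
LOAD_CONST → push 10
BINARY_OP * → 0 * 10 = 0
STORE_FAST q → q=0
LOAD_FAST q → push 0
LOAD_CONST → push 6
BINARY_OP + → 0 + 6 = 6
LOAD_CONST → push 2
BINARY_OP >> → 6 >> 2 = 1
STORE_FAST s → s=1
LOAD_CONST → push 0
STORE_FAST i → i=0
LOAD_FAST i → push 0
LOAD_CONST → push 5
COMPARE_OP bool(<) → 0 vs 5 = True
POP_JUMP_IF_FALSE → pop True; no jump
LOAD_FAST_LOAD_FAST q,s → push 0,1
BINARY_OP - → 0 - 1 = -1
STORE_FAST q → q=-1
LOAD_FAST i → push 0
LOAD_CONST → push 1
BINARY_OP + → 0 + 1 = 1
STORE_FAST i → i=1
LOAD_FAST i → push 1
LOAD_CONST → push 5
COMPARE_OP bool(<) → 1 vs 5 = True
POP_JUMP_IF_FALSE → pop True; no jump
LOAD_FAST_LOAD_FAST q,s → push -1,1
BINARY_OP - → -1 - 1 = -2
STORE_FAST q → q=-2
LOAD_FAST i → push 1
LOAD_CONST → push 1
BINARY_OP + → 1 + 1 = 2
STORE_FAST i → i=2
LOAD_FAST i → push 2
LOAD_CONST → push 5
COMPARE_OP bool(<) → 2 vs 5 = True
POP_JUMP_IF_FALSE → pop True; no jump
LOAD_FAST_LOAD_FAST q,s → push -2,1
BINARY_OP - → -2 - 1 = -3
STORE_FAST q → q=-3
LOAD_FAST i → push 2
LOAD_CONST → push 1
BINARY_OP + → 2 + 1 = 3
STORE_FAST i → i=3
LOAD_FAST i → push 3
LOAD_CONST → push 5
COMPARE_OP bool(<) → 3 vs 5 = True
POP_JUMP_IF_FALSE → pop True; no jump
LOAD_FAST_LOAD_FAST q,s → push -3,1
BINARY_OP - → -3 - 1 = -4
STORE_FAST q → q=-4
LOAD_FAST i → push 3
LOAD_CONST → push 1
BINARY_OP + → 3 + 1 = 4
STORE_FAST i → i=4
LOAD_FAST i → push 4
LOAD_CONST → push 5
COMPARE_OP bool(<) → 4 vs 5 = True
POP_JUMP_IF_FALSE → pop True; no jump
LOAD_FAST_LOAD_FAST q,s → push -4,1
BINARY_OP - → -4 - 1 = -5
STORE_FAST q → q=-5
LOAD_FAST i → push 4
LOAD_CONST → push 1
BINARY_OP + → 4 + 1 = 5
STORE_FAST i → i=5
LOAD_FAST i → push 5
LOAD_CONST → push 5
COMPARE_OP bool(<) → 5 vs 5 = False
POP_JUMP_IF_FALSE → pop False; jump
LOAD_FAST q → push -5
RETURN_VALUE → return -5.

-5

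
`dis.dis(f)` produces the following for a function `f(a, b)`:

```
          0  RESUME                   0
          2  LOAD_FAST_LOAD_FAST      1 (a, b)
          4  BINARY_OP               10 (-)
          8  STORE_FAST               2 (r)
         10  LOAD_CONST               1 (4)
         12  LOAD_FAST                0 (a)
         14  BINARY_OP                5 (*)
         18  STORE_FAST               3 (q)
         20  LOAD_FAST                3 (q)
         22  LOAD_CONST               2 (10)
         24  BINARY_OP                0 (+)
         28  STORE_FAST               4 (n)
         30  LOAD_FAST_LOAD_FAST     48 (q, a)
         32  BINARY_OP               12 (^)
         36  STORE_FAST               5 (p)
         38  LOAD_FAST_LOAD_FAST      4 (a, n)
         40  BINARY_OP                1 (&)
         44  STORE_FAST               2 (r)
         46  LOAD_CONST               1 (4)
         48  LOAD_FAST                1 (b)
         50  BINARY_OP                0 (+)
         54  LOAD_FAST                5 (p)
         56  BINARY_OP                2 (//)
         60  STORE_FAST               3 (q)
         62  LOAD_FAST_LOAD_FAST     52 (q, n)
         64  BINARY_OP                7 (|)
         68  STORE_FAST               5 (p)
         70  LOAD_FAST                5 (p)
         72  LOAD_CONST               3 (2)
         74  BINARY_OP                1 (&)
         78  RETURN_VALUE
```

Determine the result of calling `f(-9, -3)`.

LOAD_FAST_LOAD_FAST a,b → push -9,-3. Stack: [-9, -3]
BINARY_OP - → -9 - -3 = -6. Stack: [-6]
STORE_FAST r → r=-6. Stack: []
LOAD_CONST → push 4. Stack: [4]
LOAD_FAST a → push -9. Stack: [4, -9]
BINARY_OP * → 4 * -9 = -36. Stack: [-36]
STORE_FAST q → q=-36. Stack: []
LOAD_FAST q → push -36. Stack: [-36]
LOAD_CONST → push 10. Stack: [-36, 10]
BINARY_OP + → -36 + 10 = -26. Stack: [-26]
STORE_FAST n → n=-26. Stack: []
LOAD_FAST_LOAD_FAST q,a → push -36,-9. Stack: [-36, -9]
BINARY_OP ^ → -36 ^ -9 = 43. Stack: [43]
STORE_FAST p → p=43. Stack: []
LOAD_FAST_LOAD_FAST a,n → push -9,-26. Stack: [-9, -26]
BINARY_OP & → -9 & -26 = -26. Stack: [-26]
STORE_FAST r → r=-26. Stack: []
LOAD_CONST → push 4. Stack: [4]
LOAD_FAST b → push -3. Stack: [4, -3]
BINARY_OP + → 4 + -3 = 1. Stack: [1]
LOAD_FAST p → push 43. Stack: [1, 43]
BINARY_OP // → 1 // 43 = 0. Stack: [0]
STORE_FAST q → q=0. Stack: []
LOAD_FAST_LOAD_FAST q,n → push 0,-26. Stack: [0, -26]
BINARY_OP | → 0 | -26 = -26. Stack: [-26]
STORE_FAST p → p=-26. Stack: []
LOAD_FAST p → push -26. Stack: [-26]
LOAD_CONST → push 2. Stack: [-26, 2]
BINARY_OP & → -26 & 2 = 2. Stack: [2]
RETURN_VALUE → return 2.

2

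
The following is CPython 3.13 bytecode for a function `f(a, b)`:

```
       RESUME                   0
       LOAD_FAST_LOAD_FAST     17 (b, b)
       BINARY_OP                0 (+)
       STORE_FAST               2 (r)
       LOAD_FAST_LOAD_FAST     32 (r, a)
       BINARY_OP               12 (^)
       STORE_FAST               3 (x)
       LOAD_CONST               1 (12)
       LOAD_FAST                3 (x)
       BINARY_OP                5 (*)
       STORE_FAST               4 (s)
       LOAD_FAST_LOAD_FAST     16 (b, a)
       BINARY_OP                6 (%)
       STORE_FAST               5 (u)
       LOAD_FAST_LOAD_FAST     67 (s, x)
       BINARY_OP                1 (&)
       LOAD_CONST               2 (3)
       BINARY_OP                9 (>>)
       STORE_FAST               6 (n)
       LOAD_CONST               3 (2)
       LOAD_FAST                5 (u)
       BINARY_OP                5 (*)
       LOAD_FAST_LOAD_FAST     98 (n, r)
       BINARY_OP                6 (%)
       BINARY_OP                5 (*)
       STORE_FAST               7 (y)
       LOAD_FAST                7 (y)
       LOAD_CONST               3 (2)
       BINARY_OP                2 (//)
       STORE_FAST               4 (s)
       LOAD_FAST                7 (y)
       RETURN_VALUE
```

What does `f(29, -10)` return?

LOAD_FAST_LOAD_FAST b,b → push -10,-10. Stack: [-10, -10]
BINARY_OP + → -10 + -10 = -20. Stack: [-20]
STORE_FAST r → r=-20. Stack: []
LOAD_FAST_LOAD_FAST r,a → push -20,29. Stack: [-20, 29]
BINARY_OP ^ → -20 ^ 29 = -15. Stack: [-15]
STORE_FAST x → x=-15. Stack: []
LOAD_CONST → push 12. Stack: [12]
LOAD_FAST x → push -15. Stack: [12, -15]
BINARY_OP * → 12 * -15 = -180. Stack: [-180]
STORE_FAST s → s=-180. Stack: []
LOAD_FAST_LOAD_FAST b,a → push -10,29. Stack: [-10, 29]
BINARY_OP % → -10 % 29 = 19. Stack: [19]
STORE_FAST u → u=19. Stack: []
LOAD_FAST_LOAD_FAST s,x → push -180,-15. Stack: [-180, -15]
BINARY_OP & → -180 & -15 = -192. Stack: [-192]
LOAD_CONST → push 3. Stack: [-192, 3]
BINARY_OP >> → -192 >> 3 = -24. Stack: [-24]
STORE_FAST n → n=-24. Stack: []
LOAD_CONST → push 2. Stack: [2]
LOAD_FAST u → push 19. Stack: [2, 19]
BINARY_OP * → 2 * 19 = 38. Stack: [38]
LOAD_FAST_LOAD_FAST n,r → push -24,-20. Stack: [38, -24, -20]
BINARY_OP % → -24 % -20 = -4. Stack: [38, -4]
BINARY_OP * → 38 * -4 = -152. Stack: [-152]
STORE_FAST y → y=-152. Stack: []
LOAD_FAST y → push -152. Stack: [-152]
LOAD_CONST → push 2. Stack: [-152, 2]
BINARY_OP // → -152 // 2 = -76. Stack: [-76]
STORE_FAST s → s=-76. Stack: []
LOAD_FAST y → push -152. Stack: [-152]
RETURN_VALUE → return -152.

-152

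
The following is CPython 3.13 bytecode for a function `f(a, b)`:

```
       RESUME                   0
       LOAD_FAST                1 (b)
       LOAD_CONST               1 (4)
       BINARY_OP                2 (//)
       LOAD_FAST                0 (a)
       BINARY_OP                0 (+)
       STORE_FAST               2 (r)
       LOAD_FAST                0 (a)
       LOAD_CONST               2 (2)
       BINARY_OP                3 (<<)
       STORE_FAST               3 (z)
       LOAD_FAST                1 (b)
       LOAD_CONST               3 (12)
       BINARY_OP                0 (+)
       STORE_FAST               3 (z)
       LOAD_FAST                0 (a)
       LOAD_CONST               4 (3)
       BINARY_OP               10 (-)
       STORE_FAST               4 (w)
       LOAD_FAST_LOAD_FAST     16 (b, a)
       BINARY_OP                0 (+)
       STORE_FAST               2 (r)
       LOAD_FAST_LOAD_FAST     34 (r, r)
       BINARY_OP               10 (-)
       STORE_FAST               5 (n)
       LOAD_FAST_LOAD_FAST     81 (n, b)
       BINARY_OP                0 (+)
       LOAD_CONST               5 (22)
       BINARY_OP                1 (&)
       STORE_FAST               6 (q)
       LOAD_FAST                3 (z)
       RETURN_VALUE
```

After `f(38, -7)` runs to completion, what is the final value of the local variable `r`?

31

LOAD_FAST b → push -7. Stack: [-7]
LOAD_CONST → push 4. Stack: [-7, 4]
BINARY_OP // → -7 // 4 = -2. Stack: [-2]
LOAD_FAST a → push 38. Stack: [-2, 38]
BINARY_OP + → -2 + 38 = 36. Stack: [36]
STORE_FAST r → r=36. Stack: []
LOAD_FAST a → push 38. Stack: [38]
LOAD_CONST → push 2. Stack: [38, 2]
BINARY_OP << → 38 << 2 = 152. Stack: [152]
STORE_FAST z → z=152. Stack: []
LOAD_FAST b → push -7. Stack: [-7]
LOAD_CONST → push 12. Stack: [-7, 12]
BINARY_OP + → -7 + 12 = 5. Stack: [5]
STORE_FAST z → z=5. Stack: []
LOAD_FAST a → push 38. Stack: [38]
LOAD_CONST → push 3. Stack: [38, 3]
BINARY_OP - → 38 - 3 = 35. Stack: [35]
STORE_FAST w → w=35. Stack: []
LOAD_FAST_LOAD_FAST b,a → push -7,38. Stack: [-7, 38]
BINARY_OP + → -7 + 38 = 31. Stack: [31]
STORE_FAST r → r=31. Stack: []
LOAD_FAST_LOAD_FAST r,r → push 31,31. Stack: [31, 31]
BINARY_OP - → 31 - 31 = 0. Stack: [0]
STORE_FAST n → n=0. Stack: []
LOAD_FAST_LOAD_FAST n,b → push 0,-7. Stack: [0, -7]
BINARY_OP + → 0 + -7 = -7. Stack: [-7]
LOAD_CONST → push 22. Stack: [-7, 22]
BINARY_OP & → -7 & 22 = 16. Stack: [16]
STORE_FAST q → q=16. Stack: []
LOAD_FAST z → push 5. Stack: [5]
RETURN_VALUE → return 5.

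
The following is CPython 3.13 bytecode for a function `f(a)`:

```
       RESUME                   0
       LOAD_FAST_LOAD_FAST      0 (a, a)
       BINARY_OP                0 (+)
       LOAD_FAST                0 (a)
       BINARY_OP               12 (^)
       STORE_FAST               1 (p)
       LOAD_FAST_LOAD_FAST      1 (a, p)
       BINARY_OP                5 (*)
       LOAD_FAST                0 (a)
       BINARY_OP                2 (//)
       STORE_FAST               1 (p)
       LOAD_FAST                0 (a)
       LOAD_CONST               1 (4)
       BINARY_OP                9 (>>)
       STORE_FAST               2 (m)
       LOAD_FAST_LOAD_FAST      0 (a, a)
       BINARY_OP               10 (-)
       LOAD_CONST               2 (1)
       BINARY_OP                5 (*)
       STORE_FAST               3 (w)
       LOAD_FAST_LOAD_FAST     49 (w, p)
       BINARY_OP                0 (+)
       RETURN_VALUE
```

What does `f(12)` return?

20

LOAD_FAST_LOAD_FAST a,a → push 12,12. Stack: [12, 12]
BINARY_OP + → 12 + 12 = 24. Stack: [24]
LOAD_FAST a → push 12. Stack: [24, 12]
BINARY_OP ^ → 24 ^ 12 = 20. Stack: [20]
STORE_FAST p → p=20. Stack: []
LOAD_FAST_LOAD_FAST a,p → push 12,20. Stack: [12, 20]
BINARY_OP * → 12 * 20 = 240. Stack: [240]
LOAD_FAST a → push 12. Stack: [240, 12]
BINARY_OP // → 240 // 12 = 20. Stack: [20]
STORE_FAST p → p=20. Stack: []
LOAD_FAST a → push 12. Stack: [12]
LOAD_CONST → push 4. Stack: [12, 4]
BINARY_OP >> → 12 >> 4 = 0. Stack: [0]
STORE_FAST m → m=0. Stack: []
LOAD_FAST_LOAD_FAST a,a → push 12,12. Stack: [12, 12]
BINARY_OP - → 12 - 12 = 0. Stack: [0]
LOAD_CONST → push 1. Stack: [0, 1]
BINARY_OP * → 0 * 1 = 0. Stack: [0]
STORE_FAST w → w=0. Stack: []
LOAD_FAST_LOAD_FAST w,p → push 0,20. Stack: [0, 20]
BINARY_OP + → 0 + 20 = 20. Stack: [20]
RETURN_VALUE → return 20.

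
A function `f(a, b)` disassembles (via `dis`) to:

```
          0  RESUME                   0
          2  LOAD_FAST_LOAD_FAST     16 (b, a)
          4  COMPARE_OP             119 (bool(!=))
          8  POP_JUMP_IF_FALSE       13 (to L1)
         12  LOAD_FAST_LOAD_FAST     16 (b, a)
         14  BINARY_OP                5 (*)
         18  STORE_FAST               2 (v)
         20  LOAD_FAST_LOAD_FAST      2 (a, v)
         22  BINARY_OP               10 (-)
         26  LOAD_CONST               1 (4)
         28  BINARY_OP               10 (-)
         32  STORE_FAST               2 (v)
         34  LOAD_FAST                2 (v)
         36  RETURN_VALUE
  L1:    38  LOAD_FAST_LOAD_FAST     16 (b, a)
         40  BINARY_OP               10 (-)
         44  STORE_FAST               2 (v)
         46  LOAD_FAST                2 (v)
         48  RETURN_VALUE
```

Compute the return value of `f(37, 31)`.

-1114

LOAD_FAST_LOAD_FAST b,a → push 31,37. Stack: [31, 37]
COMPARE_OP bool(!=) → 31 vs 37 = True. Stack: [True]
POP_JUMP_IF_FALSE → pop True; no jump. Stack: []
LOAD_FAST_LOAD_FAST b,a → push 31,37. Stack: [31, 37]
BINARY_OP * → 31 * 37 = 1147. Stack: [1147]
STORE_FAST v → v=1147. Stack: []
LOAD_FAST_LOAD_FAST a,v → push 37,1147. Stack: [37, 1147]
BINARY_OP - → 37 - 1147 = -1110. Stack: [-1110]
LOAD_CONST → push 4. Stack: [-1110, 4]
BINARY_OP - → -1110 - 4 = -1114. Stack: [-1114]
STORE_FAST v → v=-1114. Stack: []
LOAD_FAST v → push -1114. Stack: [-1114]
RETURN_VALUE → return -1114.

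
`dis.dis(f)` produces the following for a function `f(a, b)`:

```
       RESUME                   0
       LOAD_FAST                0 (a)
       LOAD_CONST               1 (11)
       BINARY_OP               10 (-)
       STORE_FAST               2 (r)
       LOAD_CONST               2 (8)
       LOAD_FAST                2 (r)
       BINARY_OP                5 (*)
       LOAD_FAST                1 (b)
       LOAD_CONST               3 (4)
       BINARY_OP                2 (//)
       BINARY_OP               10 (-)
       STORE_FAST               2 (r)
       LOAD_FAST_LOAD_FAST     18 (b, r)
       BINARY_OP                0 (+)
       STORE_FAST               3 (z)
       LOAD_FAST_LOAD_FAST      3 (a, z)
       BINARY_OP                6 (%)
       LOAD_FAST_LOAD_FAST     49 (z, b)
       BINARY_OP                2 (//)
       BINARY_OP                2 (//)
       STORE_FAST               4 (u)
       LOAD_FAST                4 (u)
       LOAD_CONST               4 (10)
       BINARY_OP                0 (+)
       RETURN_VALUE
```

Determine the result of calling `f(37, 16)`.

12

LOAD_FAST a → push 37. Stack: [37]
LOAD_CONST → push 11. Stack: [37, 11]
BINARY_OP - → 37 - 11 = 26. Stack: [26]
STORE_FAST r → r=26. Stack: []
LOAD_CONST → push 8. Stack: [8]
LOAD_FAST r → push 26. Stack: [8, 26]
BINARY_OP * → 8 * 26 = 208. Stack: [208]
LOAD_FAST b → push 16. Stack: [208, 16]
LOAD_CONST → push 4. Stack: [208, 16, 4]
BINARY_OP // → 16 // 4 = 4. Stack: [208, 4]
BINARY_OP - → 208 - 4 = 204. Stack: [204]
STORE_FAST r → r=204. Stack: []
LOAD_FAST_LOAD_FAST b,r → push 16,204. Stack: [16, 204]
BINARY_OP + → 16 + 204 = 220. Stack: [220]
STORE_FAST z → z=220. Stack: []
LOAD_FAST_LOAD_FAST a,z → push 37,220. Stack: [37, 220]
BINARY_OP % → 37 % 220 = 37. Stack: [37]
LOAD_FAST_LOAD_FAST z,b → push 220,16. Stack: [37, 220, 16]
BINARY_OP // → 220 // 16 = 13. Stack: [37, 13]
BINARY_OP // → 37 // 13 = 2. Stack: [2]
STORE_FAST u → u=2. Stack: []
LOAD_FAST u → push 2. Stack: [2]
LOAD_CONST → push 10. Stack: [2, 10]
BINARY_OP + → 2 + 10 = 12. Stack: [12]
RETURN_VALUE → return 12.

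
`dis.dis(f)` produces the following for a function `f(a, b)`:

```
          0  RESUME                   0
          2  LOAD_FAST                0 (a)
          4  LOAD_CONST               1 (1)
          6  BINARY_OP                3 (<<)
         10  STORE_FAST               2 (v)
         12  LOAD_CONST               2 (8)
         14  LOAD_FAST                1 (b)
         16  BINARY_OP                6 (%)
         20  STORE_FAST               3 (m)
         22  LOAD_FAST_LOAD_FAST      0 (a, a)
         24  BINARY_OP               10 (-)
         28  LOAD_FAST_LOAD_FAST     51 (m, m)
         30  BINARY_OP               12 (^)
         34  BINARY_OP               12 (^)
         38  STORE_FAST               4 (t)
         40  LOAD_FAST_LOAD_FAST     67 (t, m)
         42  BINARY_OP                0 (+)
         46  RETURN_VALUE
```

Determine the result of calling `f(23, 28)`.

LOAD_FAST a → push 23. Stack: [23]
LOAD_CONST → push 1. Stack: [23, 1]
BINARY_OP << → 23 << 1 = 46. Stack: [46]
STORE_FAST v → v=46. Stack: []
LOAD_CONST → push 8. Stack: [8]
LOAD_FAST b → push 28. Stack: [8, 28]
BINARY_OP % → 8 % 28 = 8. Stack: [8]
STORE_FAST m → m=8. Stack: []
LOAD_FAST_LOAD_FAST a,a → push 23,23. Stack: [23, 23]
BINARY_OP - → 23 - 23 = 0. Stack: [0]
LOAD_FAST_LOAD_FAST m,m → push 8,8. Stack: [0, 8, 8]
BINARY_OP ^ → 8 ^ 8 = 0. Stack: [0, 0]
BINARY_OP ^ → 0 ^ 0 = 0. Stack: [0]
STORE_FAST t → t=0. Stack: []
LOAD_FAST_LOAD_FAST t,m → push 0,8. Stack: [0, 8]
BINARY_OP + → 0 + 8 = 8. Stack: [8]
RETURN_VALUE → return 8.

8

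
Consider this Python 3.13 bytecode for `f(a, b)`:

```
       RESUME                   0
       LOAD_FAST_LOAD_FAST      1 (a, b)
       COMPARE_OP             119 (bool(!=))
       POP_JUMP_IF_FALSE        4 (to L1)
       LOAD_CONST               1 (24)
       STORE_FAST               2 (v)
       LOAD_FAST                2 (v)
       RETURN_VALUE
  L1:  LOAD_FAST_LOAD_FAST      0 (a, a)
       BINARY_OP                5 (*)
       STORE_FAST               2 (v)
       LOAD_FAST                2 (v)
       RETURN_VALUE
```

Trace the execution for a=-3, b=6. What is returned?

24

LOAD_FAST_LOAD_FAST a,b → push -3,6. Stack: [-3, 6]
COMPARE_OP bool(!=) → -3 vs 6 = True. Stack: [True]
POP_JUMP_IF_FALSE → pop True; no jump. Stack: []
LOAD_CONST → push 24. Stack: [24]
STORE_FAST v → v=24. Stack: []
LOAD_FAST v → push 24. Stack: [24]
RETURN_VALUE → return 24.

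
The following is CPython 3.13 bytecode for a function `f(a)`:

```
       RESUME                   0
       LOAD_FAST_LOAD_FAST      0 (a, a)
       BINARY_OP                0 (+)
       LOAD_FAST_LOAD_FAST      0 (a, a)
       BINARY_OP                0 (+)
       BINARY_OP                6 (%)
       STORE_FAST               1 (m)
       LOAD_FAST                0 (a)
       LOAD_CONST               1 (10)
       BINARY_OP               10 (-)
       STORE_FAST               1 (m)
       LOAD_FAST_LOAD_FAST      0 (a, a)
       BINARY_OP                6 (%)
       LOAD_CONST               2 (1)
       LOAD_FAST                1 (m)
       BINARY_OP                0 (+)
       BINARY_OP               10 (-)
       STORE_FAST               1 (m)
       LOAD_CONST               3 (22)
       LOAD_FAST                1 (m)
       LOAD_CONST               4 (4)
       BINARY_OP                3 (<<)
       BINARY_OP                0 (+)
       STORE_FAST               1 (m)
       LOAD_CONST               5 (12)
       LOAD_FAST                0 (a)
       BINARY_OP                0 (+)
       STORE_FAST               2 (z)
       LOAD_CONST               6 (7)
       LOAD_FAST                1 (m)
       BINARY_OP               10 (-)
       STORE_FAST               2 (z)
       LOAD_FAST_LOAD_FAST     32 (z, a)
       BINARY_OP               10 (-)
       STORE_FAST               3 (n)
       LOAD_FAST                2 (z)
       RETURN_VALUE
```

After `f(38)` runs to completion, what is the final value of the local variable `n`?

LOAD_FAST_LOAD_FAST a,a → push 38,38. Stack: [38, 38]
BINARY_OP + → 38 + 38 = 76. Stack: [76]
LOAD_FAST_LOAD_FAST a,a → push 38,38. Stack: [76, 38, 38]
BINARY_OP + → 38 + 38 = 76. Stack: [76, 76]
BINARY_OP % → 76 % 76 = 0. Stack: [0]
STORE_FAST m → m=0. Stack: []
LOAD_FAST a → push 38. Stack: [38]
LOAD_CONST → push 10. Stack: [38, 10]
BINARY_OP - → 38 - 10 = 28. Stack: [28]
STORE_FAST m → m=28. Stack: []
LOAD_FAST_LOAD_FAST a,a → push 38,38. Stack: [38, 38]
BINARY_OP % → 38 % 38 = 0. Stack: [0]
LOAD_CONST → push 1. Stack: [0, 1]
LOAD_FAST m → push 28. Stack: [0, 1, 28]
BINARY_OP + → 1 + 28 = 29. Stack: [0, 29]
BINARY_OP - → 0 - 29 = -29. Stack: [-29]
STORE_FAST m → m=-29. Stack: []
LOAD_CONST → push 22. Stack: [22]
LOAD_FAST m → push -29. Stack: [22, -29]
LOAD_CONST → push 4. Stack: [22, -29, 4]
BINARY_OP << → -29 << 4 = -464. Stack: [22, -464]
BINARY_OP + → 22 + -464 = -442. Stack: [-442]
STORE_FAST m → m=-442. Stack: []
LOAD_CONST → push 12. Stack: [12]
LOAD_FAST a → push 38. Stack: [12, 38]
BINARY_OP + → 12 + 38 = 50. Stack: [50]
STORE_FAST z → z=50. Stack: []
LOAD_CONST → push 7. Stack: [7]
LOAD_FAST m → push -442. Stack: [7, -442]
BINARY_OP - → 7 - -442 = 449. Stack: [449]
STORE_FAST z → z=449. Stack: []
LOAD_FAST_LOAD_FAST z,a → push 449,38. Stack: [449, 38]
BINARY_OP - → 449 - 38 = 411. Stack: [411]
STORE_FAST n → n=411. Stack: []
LOAD_FAST z → push 449. Stack: [449]
RETURN_VALUE → return 449.

411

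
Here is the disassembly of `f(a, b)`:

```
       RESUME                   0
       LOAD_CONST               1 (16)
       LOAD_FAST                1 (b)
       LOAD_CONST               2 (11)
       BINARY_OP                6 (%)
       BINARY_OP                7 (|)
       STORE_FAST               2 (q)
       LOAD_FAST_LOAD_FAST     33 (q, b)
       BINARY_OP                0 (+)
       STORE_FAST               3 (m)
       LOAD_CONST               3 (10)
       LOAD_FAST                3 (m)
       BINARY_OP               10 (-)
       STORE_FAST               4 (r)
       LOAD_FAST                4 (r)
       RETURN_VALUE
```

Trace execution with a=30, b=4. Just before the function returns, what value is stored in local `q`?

20

LOAD_CONST → push 16. Stack: [16]
LOAD_FAST b → push 4. Stack: [16, 4]
LOAD_CONST → push 11. Stack: [16, 4, 11]
BINARY_OP % → 4 % 11 = 4. Stack: [16, 4]
BINARY_OP | → 16 | 4 = 20. Stack: [20]
STORE_FAST q → q=20. Stack: []
LOAD_FAST_LOAD_FAST q,b → push 20,4. Stack: [20, 4]
BINARY_OP + → 20 + 4 = 24. Stack: [24]
STORE_FAST m → m=24. Stack: []
LOAD_CONST → push 10. Stack: [10]
LOAD_FAST m → push 24. Stack: [10, 24]
BINARY_OP - → 10 - 24 = -14. Stack: [-14]
STORE_FAST r → r=-14. Stack: []
LOAD_FAST r → push -14. Stack: [-14]
RETURN_VALUE → return -14.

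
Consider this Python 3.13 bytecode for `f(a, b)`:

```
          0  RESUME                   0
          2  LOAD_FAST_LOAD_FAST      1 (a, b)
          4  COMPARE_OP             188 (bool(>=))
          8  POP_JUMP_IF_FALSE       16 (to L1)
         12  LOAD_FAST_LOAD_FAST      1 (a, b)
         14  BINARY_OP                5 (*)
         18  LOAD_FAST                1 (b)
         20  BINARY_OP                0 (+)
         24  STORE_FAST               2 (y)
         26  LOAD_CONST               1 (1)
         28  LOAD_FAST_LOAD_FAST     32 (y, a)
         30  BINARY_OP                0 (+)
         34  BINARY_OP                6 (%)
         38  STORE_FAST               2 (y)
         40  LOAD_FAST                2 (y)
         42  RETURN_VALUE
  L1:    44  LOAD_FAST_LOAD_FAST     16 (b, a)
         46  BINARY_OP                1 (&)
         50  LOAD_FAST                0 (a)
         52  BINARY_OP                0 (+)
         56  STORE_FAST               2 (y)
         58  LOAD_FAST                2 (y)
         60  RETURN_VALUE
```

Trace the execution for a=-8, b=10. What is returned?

0

LOAD_FAST_LOAD_FAST a,b → push -8,10. Stack: [-8, 10]
COMPARE_OP bool(>=) → -8 vs 10 = False. Stack: [False]
POP_JUMP_IF_FALSE → pop False; jump. Stack: []
LOAD_FAST_LOAD_FAST b,a → push 10,-8. Stack: [10, -8]
BINARY_OP & → 10 & -8 = 8. Stack: [8]
LOAD_FAST a → push -8. Stack: [8, -8]
BINARY_OP + → 8 + -8 = 0. Stack: [0]
STORE_FAST y → y=0. Stack: []
LOAD_FAST y → push 0. Stack: [0]
RETURN_VALUE → return 0.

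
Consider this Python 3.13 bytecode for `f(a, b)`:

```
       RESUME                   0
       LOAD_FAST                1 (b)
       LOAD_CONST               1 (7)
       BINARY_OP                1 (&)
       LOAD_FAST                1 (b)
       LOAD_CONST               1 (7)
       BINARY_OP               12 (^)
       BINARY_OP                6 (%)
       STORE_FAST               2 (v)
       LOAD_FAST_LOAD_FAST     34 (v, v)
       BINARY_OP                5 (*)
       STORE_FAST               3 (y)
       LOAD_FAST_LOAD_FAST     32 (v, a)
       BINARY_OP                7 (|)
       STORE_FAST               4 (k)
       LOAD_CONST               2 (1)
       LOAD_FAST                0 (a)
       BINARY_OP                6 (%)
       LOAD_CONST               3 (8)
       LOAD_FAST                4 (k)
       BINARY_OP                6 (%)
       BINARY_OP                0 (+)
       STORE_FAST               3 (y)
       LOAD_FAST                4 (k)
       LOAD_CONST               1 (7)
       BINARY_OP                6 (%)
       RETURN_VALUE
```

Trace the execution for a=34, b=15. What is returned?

4

LOAD_FAST b → push 15. Stack: [15]
LOAD_CONST → push 7. Stack: [15, 7]
BINARY_OP & → 15 & 7 = 7. Stack: [7]
LOAD_FAST b → push 15. Stack: [7, 15]
LOAD_CONST → push 7. Stack: [7, 15, 7]
BINARY_OP ^ → 15 ^ 7 = 8. Stack: [7, 8]
BINARY_OP % → 7 % 8 = 7. Stack: [7]
STORE_FAST v → v=7. Stack: []
LOAD_FAST_LOAD_FAST v,v → push 7,7. Stack: [7, 7]
BINARY_OP * → 7 * 7 = 49. Stack: [49]
STORE_FAST y → y=49. Stack: []
LOAD_FAST_LOAD_FAST v,a → push 7,34. Stack: [7, 34]
BINARY_OP | → 7 | 34 = 39. Stack: [39]
STORE_FAST k → k=39. Stack: []
LOAD_CONST → push 1. Stack: [1]
LOAD_FAST a → push 34. Stack: [1, 34]
BINARY_OP % → 1 % 34 = 1. Stack: [1]
LOAD_CONST → push 8. Stack: [1, 8]
LOAD_FAST k → push 39. Stack: [1, 8, 39]
BINARY_OP % → 8 % 39 = 8. Stack: [1, 8]
BINARY_OP + → 1 + 8 = 9. Stack: [9]
STORE_FAST y → y=9. Stack: []
LOAD_FAST k → push 39. Stack: [39]
LOAD_CONST → push 7. Stack: [39, 7]
BINARY_OP % → 39 % 7 = 4. Stack: [4]
RETURN_VALUE → return 4.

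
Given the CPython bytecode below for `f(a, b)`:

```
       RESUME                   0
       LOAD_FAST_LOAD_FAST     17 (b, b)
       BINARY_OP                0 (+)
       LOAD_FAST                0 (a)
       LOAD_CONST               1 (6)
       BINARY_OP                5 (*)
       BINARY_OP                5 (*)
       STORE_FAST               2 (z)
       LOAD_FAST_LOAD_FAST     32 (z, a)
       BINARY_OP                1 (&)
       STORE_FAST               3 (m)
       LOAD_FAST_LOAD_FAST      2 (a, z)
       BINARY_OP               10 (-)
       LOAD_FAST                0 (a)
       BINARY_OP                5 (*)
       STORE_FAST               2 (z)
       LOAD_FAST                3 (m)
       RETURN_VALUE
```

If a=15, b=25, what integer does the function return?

4

LOAD_FAST_LOAD_FAST b,b → push 25,25. Stack: [25, 25]
BINARY_OP + → 25 + 25 = 50. Stack: [50]
LOAD_FAST a → push 15. Stack: [50, 15]
LOAD_CONST → push 6. Stack: [50, 15, 6]
BINARY_OP * → 15 * 6 = 90. Stack: [50, 90]
BINARY_OP * → 50 * 90 = 4500. Stack: [4500]
STORE_FAST z → z=4500. Stack: []
LOAD_FAST_LOAD_FAST z,a → push 4500,15. Stack: [4500, 15]
BINARY_OP & → 4500 & 15 = 4. Stack: [4]
STORE_FAST m → m=4. Stack: []
LOAD_FAST_LOAD_FAST a,z → push 15,4500. Stack: [15, 4500]
BINARY_OP - → 15 - 4500 = -4485. Stack: [-4485]
LOAD_FAST a → push 15. Stack: [-4485, 15]
BINARY_OP * → -4485 * 15 = -67275. Stack: [-67275]
STORE_FAST z → z=-67275. Stack: []
LOAD_FAST m → push 4. Stack: [4]
RETURN_VALUE → return 4.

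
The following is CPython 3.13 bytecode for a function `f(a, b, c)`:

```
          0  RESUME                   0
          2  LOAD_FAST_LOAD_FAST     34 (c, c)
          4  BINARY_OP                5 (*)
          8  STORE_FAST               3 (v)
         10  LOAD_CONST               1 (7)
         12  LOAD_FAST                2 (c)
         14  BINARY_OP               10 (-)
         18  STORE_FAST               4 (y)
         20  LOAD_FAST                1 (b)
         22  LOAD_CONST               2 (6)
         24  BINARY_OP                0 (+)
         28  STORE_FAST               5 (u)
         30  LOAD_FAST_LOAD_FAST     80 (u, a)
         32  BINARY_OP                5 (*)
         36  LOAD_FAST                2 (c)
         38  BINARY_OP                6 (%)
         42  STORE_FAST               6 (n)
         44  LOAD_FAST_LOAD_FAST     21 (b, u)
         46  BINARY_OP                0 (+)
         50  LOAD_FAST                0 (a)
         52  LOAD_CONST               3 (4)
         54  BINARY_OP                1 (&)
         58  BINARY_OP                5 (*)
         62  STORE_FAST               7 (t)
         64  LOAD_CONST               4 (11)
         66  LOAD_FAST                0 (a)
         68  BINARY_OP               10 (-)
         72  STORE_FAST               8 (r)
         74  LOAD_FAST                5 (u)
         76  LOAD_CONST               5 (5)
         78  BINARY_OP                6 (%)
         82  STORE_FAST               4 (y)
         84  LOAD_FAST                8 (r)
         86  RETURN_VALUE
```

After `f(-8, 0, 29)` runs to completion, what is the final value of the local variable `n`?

LOAD_FAST_LOAD_FAST c,c → push 29,29. Stack: [29, 29]
BINARY_OP * → 29 * 29 = 841. Stack: [841]
STORE_FAST v → v=841. Stack: []
LOAD_CONST → push 7. Stack: [7]
LOAD_FAST c → push 29. Stack: [7, 29]
BINARY_OP - → 7 - 29 = -22. Stack: [-22]
STORE_FAST y → y=-22. Stack: []
LOAD_FAST b → push 0. Stack: [0]
LOAD_CONST → push 6. Stack: [0, 6]
BINARY_OP + → 0 + 6 = 6. Stack: [6]
STORE_FAST u → u=6. Stack: []
LOAD_FAST_LOAD_FAST u,a → push 6,-8. Stack: [6, -8]
BINARY_OP * → 6 * -8 = -48. Stack: [-48]
LOAD_FAST c → push 29. Stack: [-48, 29]
BINARY_OP % → -48 % 29 = 10. Stack: [10]
STORE_FAST n → n=10. Stack: []
LOAD_FAST_LOAD_FAST b,u → push 0,6. Stack: [0, 6]
BINARY_OP + → 0 + 6 = 6. Stack: [6]
LOAD_FAST a → push -8. Stack: [6, -8]
LOAD_CONST → push 4. Stack: [6, -8, 4]
BINARY_OP & → -8 & 4 = 0. Stack: [6, 0]
BINARY_OP * → 6 * 0 = 0. Stack: [0]
STORE_FAST t → t=0. Stack: []
LOAD_CONST → push 11. Stack: [11]
LOAD_FAST a → push -8. Stack: [11, -8]
BINARY_OP - → 11 - -8 = 19. Stack: [19]
STORE_FAST r → r=19. Stack: []
LOAD_FAST u → push 6. Stack: [6]
LOAD_CONST → push 5. Stack: [6, 5]
BINARY_OP % → 6 % 5 = 1. Stack: [1]
STORE_FAST y → y=1. Stack: []
LOAD_FAST r → push 19. Stack: [19]
RETURN_VALUE → return 19.

10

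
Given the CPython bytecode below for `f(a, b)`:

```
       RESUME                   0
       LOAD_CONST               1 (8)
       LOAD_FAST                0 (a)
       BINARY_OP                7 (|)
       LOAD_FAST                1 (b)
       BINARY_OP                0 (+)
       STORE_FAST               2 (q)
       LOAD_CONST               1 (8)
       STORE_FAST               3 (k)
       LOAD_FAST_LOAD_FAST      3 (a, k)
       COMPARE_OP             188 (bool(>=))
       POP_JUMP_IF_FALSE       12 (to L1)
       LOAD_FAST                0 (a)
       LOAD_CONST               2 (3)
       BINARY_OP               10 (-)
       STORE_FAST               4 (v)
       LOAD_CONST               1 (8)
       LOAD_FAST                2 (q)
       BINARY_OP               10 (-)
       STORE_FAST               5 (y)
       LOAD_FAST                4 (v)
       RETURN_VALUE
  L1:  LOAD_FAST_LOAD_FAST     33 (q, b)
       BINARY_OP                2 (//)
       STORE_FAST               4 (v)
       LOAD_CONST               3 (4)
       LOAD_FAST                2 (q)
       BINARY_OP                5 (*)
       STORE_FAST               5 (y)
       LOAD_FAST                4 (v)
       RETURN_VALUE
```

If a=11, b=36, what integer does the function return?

8

LOAD_CONST → push 8. Stack: [8]
LOAD_FAST a → push 11. Stack: [8, 11]
BINARY_OP | → 8 | 11 = 11. Stack: [11]
LOAD_FAST b → push 36. Stack: [11, 36]
BINARY_OP + → 11 + 36 = 47. Stack: [47]
STORE_FAST q → q=47. Stack: []
LOAD_CONST → push 8. Stack: [8]
STORE_FAST k → k=8. Stack: []
LOAD_FAST_LOAD_FAST a,k → push 11,8. Stack: [11, 8]
COMPARE_OP bool(>=) → 11 vs 8 = True. Stack: [True]
POP_JUMP_IF_FALSE → pop True; no jump. Stack: []
LOAD_FAST a → push 11. Stack: [11]
LOAD_CONST → push 3. Stack: [11, 3]
BINARY_OP - → 11 - 3 = 8. Stack: [8]
STORE_FAST v → v=8. Stack: []
LOAD_CONST → push 8. Stack: [8]
LOAD_FAST q → push 47. Stack: [8, 47]
BINARY_OP - → 8 - 47 = -39. Stack: [-39]
STORE_FAST y → y=-39. Stack: []
LOAD_FAST v → push 8. Stack: [8]
RETURN_VALUE → return 8.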